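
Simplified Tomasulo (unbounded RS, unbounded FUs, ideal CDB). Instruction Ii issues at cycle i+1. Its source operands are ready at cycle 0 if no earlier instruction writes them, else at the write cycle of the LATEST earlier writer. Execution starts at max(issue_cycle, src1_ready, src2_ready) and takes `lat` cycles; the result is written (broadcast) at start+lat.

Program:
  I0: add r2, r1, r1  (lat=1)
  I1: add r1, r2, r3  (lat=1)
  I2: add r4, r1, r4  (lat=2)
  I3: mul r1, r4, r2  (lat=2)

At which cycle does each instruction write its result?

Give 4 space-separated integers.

I0 add r2: issue@1 deps=(None,None) exec_start@1 write@2
I1 add r1: issue@2 deps=(0,None) exec_start@2 write@3
I2 add r4: issue@3 deps=(1,None) exec_start@3 write@5
I3 mul r1: issue@4 deps=(2,0) exec_start@5 write@7

Answer: 2 3 5 7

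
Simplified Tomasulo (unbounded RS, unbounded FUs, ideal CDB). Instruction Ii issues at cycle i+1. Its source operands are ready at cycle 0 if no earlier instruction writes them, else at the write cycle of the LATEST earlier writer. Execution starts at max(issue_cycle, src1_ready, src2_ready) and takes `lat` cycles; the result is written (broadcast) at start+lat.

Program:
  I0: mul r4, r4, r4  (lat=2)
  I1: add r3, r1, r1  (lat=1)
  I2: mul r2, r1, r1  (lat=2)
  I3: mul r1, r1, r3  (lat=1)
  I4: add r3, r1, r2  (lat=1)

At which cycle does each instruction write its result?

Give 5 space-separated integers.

Answer: 3 3 5 5 6

Derivation:
I0 mul r4: issue@1 deps=(None,None) exec_start@1 write@3
I1 add r3: issue@2 deps=(None,None) exec_start@2 write@3
I2 mul r2: issue@3 deps=(None,None) exec_start@3 write@5
I3 mul r1: issue@4 deps=(None,1) exec_start@4 write@5
I4 add r3: issue@5 deps=(3,2) exec_start@5 write@6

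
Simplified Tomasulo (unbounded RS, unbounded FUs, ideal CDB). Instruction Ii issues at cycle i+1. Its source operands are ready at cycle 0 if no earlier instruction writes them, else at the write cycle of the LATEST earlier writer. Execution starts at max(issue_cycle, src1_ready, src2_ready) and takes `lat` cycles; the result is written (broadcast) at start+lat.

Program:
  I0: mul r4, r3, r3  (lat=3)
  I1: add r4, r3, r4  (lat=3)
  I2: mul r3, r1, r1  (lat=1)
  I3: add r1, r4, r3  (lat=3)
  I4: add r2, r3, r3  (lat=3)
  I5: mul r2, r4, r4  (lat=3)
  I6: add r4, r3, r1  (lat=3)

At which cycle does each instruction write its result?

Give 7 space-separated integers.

I0 mul r4: issue@1 deps=(None,None) exec_start@1 write@4
I1 add r4: issue@2 deps=(None,0) exec_start@4 write@7
I2 mul r3: issue@3 deps=(None,None) exec_start@3 write@4
I3 add r1: issue@4 deps=(1,2) exec_start@7 write@10
I4 add r2: issue@5 deps=(2,2) exec_start@5 write@8
I5 mul r2: issue@6 deps=(1,1) exec_start@7 write@10
I6 add r4: issue@7 deps=(2,3) exec_start@10 write@13

Answer: 4 7 4 10 8 10 13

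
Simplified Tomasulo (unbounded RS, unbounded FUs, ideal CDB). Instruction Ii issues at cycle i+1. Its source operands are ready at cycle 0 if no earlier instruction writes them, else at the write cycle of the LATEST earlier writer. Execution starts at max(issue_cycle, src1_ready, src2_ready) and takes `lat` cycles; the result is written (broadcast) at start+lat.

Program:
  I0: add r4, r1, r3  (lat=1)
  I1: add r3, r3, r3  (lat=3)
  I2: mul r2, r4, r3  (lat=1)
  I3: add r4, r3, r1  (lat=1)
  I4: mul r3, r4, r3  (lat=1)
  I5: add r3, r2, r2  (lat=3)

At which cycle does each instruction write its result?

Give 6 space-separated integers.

Answer: 2 5 6 6 7 9

Derivation:
I0 add r4: issue@1 deps=(None,None) exec_start@1 write@2
I1 add r3: issue@2 deps=(None,None) exec_start@2 write@5
I2 mul r2: issue@3 deps=(0,1) exec_start@5 write@6
I3 add r4: issue@4 deps=(1,None) exec_start@5 write@6
I4 mul r3: issue@5 deps=(3,1) exec_start@6 write@7
I5 add r3: issue@6 deps=(2,2) exec_start@6 write@9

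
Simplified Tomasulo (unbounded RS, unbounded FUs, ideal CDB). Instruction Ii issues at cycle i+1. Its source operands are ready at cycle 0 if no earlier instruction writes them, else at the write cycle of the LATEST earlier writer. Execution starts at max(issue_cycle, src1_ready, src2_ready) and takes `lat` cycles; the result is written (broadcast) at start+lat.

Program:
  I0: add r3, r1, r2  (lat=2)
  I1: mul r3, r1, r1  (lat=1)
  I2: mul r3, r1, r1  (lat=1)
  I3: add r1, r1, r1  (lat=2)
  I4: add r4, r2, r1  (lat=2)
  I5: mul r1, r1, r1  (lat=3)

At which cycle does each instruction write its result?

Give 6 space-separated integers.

Answer: 3 3 4 6 8 9

Derivation:
I0 add r3: issue@1 deps=(None,None) exec_start@1 write@3
I1 mul r3: issue@2 deps=(None,None) exec_start@2 write@3
I2 mul r3: issue@3 deps=(None,None) exec_start@3 write@4
I3 add r1: issue@4 deps=(None,None) exec_start@4 write@6
I4 add r4: issue@5 deps=(None,3) exec_start@6 write@8
I5 mul r1: issue@6 deps=(3,3) exec_start@6 write@9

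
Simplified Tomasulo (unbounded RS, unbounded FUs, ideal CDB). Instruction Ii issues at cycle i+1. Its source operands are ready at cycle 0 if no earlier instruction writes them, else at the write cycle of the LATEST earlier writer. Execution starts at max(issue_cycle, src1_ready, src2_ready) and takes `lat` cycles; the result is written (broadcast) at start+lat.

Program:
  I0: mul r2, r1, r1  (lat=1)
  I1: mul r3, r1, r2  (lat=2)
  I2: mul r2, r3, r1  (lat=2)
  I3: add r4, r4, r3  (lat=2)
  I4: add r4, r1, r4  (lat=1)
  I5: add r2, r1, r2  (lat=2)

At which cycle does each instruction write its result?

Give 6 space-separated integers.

I0 mul r2: issue@1 deps=(None,None) exec_start@1 write@2
I1 mul r3: issue@2 deps=(None,0) exec_start@2 write@4
I2 mul r2: issue@3 deps=(1,None) exec_start@4 write@6
I3 add r4: issue@4 deps=(None,1) exec_start@4 write@6
I4 add r4: issue@5 deps=(None,3) exec_start@6 write@7
I5 add r2: issue@6 deps=(None,2) exec_start@6 write@8

Answer: 2 4 6 6 7 8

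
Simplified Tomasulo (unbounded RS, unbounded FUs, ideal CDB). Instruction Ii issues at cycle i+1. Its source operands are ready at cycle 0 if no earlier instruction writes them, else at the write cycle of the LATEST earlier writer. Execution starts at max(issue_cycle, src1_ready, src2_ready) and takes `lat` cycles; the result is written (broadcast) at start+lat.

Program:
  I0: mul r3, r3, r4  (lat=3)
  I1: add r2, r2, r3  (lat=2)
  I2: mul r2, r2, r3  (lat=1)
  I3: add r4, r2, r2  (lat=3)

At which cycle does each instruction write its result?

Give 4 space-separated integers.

I0 mul r3: issue@1 deps=(None,None) exec_start@1 write@4
I1 add r2: issue@2 deps=(None,0) exec_start@4 write@6
I2 mul r2: issue@3 deps=(1,0) exec_start@6 write@7
I3 add r4: issue@4 deps=(2,2) exec_start@7 write@10

Answer: 4 6 7 10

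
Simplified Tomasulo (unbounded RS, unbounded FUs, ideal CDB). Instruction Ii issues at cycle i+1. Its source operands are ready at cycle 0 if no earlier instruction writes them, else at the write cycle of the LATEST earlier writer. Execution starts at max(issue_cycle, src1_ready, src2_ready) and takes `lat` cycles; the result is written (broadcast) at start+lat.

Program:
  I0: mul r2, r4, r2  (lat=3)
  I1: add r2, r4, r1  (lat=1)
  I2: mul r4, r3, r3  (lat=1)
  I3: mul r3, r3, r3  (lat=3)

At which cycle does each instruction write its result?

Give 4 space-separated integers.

Answer: 4 3 4 7

Derivation:
I0 mul r2: issue@1 deps=(None,None) exec_start@1 write@4
I1 add r2: issue@2 deps=(None,None) exec_start@2 write@3
I2 mul r4: issue@3 deps=(None,None) exec_start@3 write@4
I3 mul r3: issue@4 deps=(None,None) exec_start@4 write@7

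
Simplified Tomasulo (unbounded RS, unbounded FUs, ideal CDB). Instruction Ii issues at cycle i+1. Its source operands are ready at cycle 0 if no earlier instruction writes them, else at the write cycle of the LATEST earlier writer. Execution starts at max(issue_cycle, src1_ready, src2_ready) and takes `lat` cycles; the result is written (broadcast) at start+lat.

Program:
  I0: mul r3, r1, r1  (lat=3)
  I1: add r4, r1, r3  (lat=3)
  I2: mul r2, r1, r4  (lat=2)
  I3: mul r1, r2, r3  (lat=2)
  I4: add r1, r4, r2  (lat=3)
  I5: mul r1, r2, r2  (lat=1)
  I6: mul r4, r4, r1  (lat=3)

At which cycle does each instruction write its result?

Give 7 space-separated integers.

I0 mul r3: issue@1 deps=(None,None) exec_start@1 write@4
I1 add r4: issue@2 deps=(None,0) exec_start@4 write@7
I2 mul r2: issue@3 deps=(None,1) exec_start@7 write@9
I3 mul r1: issue@4 deps=(2,0) exec_start@9 write@11
I4 add r1: issue@5 deps=(1,2) exec_start@9 write@12
I5 mul r1: issue@6 deps=(2,2) exec_start@9 write@10
I6 mul r4: issue@7 deps=(1,5) exec_start@10 write@13

Answer: 4 7 9 11 12 10 13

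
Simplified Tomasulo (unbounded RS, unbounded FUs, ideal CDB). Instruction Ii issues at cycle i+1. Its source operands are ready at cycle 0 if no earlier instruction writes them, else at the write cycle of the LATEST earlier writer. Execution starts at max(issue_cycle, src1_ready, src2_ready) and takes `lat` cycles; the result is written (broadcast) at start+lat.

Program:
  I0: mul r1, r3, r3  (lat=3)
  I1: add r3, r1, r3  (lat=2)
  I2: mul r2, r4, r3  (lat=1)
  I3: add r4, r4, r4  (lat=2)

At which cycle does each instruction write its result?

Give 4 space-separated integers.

I0 mul r1: issue@1 deps=(None,None) exec_start@1 write@4
I1 add r3: issue@2 deps=(0,None) exec_start@4 write@6
I2 mul r2: issue@3 deps=(None,1) exec_start@6 write@7
I3 add r4: issue@4 deps=(None,None) exec_start@4 write@6

Answer: 4 6 7 6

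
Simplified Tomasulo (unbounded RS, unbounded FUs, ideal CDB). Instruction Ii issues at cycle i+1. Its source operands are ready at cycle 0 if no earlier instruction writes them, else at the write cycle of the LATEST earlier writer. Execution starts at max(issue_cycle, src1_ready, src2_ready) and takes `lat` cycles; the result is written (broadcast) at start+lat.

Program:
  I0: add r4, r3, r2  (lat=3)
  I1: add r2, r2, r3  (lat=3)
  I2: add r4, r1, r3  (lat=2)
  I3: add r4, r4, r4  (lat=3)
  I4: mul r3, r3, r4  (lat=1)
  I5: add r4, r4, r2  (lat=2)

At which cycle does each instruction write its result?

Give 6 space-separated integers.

I0 add r4: issue@1 deps=(None,None) exec_start@1 write@4
I1 add r2: issue@2 deps=(None,None) exec_start@2 write@5
I2 add r4: issue@3 deps=(None,None) exec_start@3 write@5
I3 add r4: issue@4 deps=(2,2) exec_start@5 write@8
I4 mul r3: issue@5 deps=(None,3) exec_start@8 write@9
I5 add r4: issue@6 deps=(3,1) exec_start@8 write@10

Answer: 4 5 5 8 9 10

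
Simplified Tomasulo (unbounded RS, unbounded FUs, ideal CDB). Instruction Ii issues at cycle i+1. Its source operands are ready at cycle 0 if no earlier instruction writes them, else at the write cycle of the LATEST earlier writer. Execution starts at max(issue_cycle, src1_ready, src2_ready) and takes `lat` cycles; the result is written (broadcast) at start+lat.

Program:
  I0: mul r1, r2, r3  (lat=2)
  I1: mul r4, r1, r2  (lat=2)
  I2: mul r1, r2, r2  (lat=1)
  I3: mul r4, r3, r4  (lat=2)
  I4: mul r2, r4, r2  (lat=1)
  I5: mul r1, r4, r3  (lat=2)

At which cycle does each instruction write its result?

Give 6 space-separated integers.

Answer: 3 5 4 7 8 9

Derivation:
I0 mul r1: issue@1 deps=(None,None) exec_start@1 write@3
I1 mul r4: issue@2 deps=(0,None) exec_start@3 write@5
I2 mul r1: issue@3 deps=(None,None) exec_start@3 write@4
I3 mul r4: issue@4 deps=(None,1) exec_start@5 write@7
I4 mul r2: issue@5 deps=(3,None) exec_start@7 write@8
I5 mul r1: issue@6 deps=(3,None) exec_start@7 write@9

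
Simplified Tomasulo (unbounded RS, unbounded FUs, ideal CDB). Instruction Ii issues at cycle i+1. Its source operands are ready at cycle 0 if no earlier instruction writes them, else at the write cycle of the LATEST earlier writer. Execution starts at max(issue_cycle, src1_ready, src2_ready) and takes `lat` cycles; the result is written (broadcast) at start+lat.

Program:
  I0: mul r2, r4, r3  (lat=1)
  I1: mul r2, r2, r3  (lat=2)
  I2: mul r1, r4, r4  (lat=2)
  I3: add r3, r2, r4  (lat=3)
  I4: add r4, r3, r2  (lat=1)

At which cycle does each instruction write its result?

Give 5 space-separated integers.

Answer: 2 4 5 7 8

Derivation:
I0 mul r2: issue@1 deps=(None,None) exec_start@1 write@2
I1 mul r2: issue@2 deps=(0,None) exec_start@2 write@4
I2 mul r1: issue@3 deps=(None,None) exec_start@3 write@5
I3 add r3: issue@4 deps=(1,None) exec_start@4 write@7
I4 add r4: issue@5 deps=(3,1) exec_start@7 write@8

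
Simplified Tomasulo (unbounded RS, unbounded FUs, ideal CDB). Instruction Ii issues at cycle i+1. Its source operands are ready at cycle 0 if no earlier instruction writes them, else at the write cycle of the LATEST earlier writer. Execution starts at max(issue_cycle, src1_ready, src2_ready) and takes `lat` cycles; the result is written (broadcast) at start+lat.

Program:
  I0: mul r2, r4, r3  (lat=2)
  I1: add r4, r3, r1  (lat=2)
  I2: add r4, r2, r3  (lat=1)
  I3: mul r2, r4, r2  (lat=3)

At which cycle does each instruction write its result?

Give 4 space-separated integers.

I0 mul r2: issue@1 deps=(None,None) exec_start@1 write@3
I1 add r4: issue@2 deps=(None,None) exec_start@2 write@4
I2 add r4: issue@3 deps=(0,None) exec_start@3 write@4
I3 mul r2: issue@4 deps=(2,0) exec_start@4 write@7

Answer: 3 4 4 7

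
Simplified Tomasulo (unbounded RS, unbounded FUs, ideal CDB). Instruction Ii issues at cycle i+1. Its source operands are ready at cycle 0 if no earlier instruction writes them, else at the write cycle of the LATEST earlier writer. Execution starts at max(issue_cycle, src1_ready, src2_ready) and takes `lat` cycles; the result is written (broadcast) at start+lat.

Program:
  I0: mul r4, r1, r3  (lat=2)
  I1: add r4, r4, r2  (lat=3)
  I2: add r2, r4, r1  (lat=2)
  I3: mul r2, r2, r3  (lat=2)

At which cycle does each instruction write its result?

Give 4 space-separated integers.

I0 mul r4: issue@1 deps=(None,None) exec_start@1 write@3
I1 add r4: issue@2 deps=(0,None) exec_start@3 write@6
I2 add r2: issue@3 deps=(1,None) exec_start@6 write@8
I3 mul r2: issue@4 deps=(2,None) exec_start@8 write@10

Answer: 3 6 8 10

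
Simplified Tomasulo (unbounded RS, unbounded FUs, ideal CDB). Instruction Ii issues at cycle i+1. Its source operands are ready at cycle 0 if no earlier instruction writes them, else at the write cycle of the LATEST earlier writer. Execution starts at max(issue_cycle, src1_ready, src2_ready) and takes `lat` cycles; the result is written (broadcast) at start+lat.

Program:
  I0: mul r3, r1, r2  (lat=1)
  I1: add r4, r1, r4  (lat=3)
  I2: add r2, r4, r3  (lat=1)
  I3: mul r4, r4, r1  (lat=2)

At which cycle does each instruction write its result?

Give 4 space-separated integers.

I0 mul r3: issue@1 deps=(None,None) exec_start@1 write@2
I1 add r4: issue@2 deps=(None,None) exec_start@2 write@5
I2 add r2: issue@3 deps=(1,0) exec_start@5 write@6
I3 mul r4: issue@4 deps=(1,None) exec_start@5 write@7

Answer: 2 5 6 7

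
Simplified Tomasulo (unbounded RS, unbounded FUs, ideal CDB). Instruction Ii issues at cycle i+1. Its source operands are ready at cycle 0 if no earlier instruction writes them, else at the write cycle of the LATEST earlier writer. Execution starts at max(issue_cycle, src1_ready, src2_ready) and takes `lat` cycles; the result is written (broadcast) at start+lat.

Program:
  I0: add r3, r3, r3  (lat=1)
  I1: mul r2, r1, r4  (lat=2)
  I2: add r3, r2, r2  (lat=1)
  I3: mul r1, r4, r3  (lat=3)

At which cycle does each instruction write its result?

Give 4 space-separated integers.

I0 add r3: issue@1 deps=(None,None) exec_start@1 write@2
I1 mul r2: issue@2 deps=(None,None) exec_start@2 write@4
I2 add r3: issue@3 deps=(1,1) exec_start@4 write@5
I3 mul r1: issue@4 deps=(None,2) exec_start@5 write@8

Answer: 2 4 5 8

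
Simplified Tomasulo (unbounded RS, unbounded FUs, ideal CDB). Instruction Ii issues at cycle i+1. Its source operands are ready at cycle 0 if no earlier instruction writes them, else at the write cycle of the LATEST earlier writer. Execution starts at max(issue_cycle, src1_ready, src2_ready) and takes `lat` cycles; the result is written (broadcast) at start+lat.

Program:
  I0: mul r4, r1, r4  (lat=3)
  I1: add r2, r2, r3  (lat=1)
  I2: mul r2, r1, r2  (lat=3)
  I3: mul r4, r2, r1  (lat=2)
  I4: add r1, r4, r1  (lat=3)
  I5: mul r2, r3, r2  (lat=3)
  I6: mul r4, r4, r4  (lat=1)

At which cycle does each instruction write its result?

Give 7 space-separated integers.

Answer: 4 3 6 8 11 9 9

Derivation:
I0 mul r4: issue@1 deps=(None,None) exec_start@1 write@4
I1 add r2: issue@2 deps=(None,None) exec_start@2 write@3
I2 mul r2: issue@3 deps=(None,1) exec_start@3 write@6
I3 mul r4: issue@4 deps=(2,None) exec_start@6 write@8
I4 add r1: issue@5 deps=(3,None) exec_start@8 write@11
I5 mul r2: issue@6 deps=(None,2) exec_start@6 write@9
I6 mul r4: issue@7 deps=(3,3) exec_start@8 write@9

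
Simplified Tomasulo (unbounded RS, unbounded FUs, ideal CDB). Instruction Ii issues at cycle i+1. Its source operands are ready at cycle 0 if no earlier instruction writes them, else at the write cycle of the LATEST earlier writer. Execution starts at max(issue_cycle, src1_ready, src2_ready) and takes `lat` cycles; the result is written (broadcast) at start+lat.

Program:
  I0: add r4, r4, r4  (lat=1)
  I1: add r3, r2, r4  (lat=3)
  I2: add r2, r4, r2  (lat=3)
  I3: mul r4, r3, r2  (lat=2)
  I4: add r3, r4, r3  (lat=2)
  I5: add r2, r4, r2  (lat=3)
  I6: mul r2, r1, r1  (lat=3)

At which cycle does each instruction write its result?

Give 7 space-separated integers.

Answer: 2 5 6 8 10 11 10

Derivation:
I0 add r4: issue@1 deps=(None,None) exec_start@1 write@2
I1 add r3: issue@2 deps=(None,0) exec_start@2 write@5
I2 add r2: issue@3 deps=(0,None) exec_start@3 write@6
I3 mul r4: issue@4 deps=(1,2) exec_start@6 write@8
I4 add r3: issue@5 deps=(3,1) exec_start@8 write@10
I5 add r2: issue@6 deps=(3,2) exec_start@8 write@11
I6 mul r2: issue@7 deps=(None,None) exec_start@7 write@10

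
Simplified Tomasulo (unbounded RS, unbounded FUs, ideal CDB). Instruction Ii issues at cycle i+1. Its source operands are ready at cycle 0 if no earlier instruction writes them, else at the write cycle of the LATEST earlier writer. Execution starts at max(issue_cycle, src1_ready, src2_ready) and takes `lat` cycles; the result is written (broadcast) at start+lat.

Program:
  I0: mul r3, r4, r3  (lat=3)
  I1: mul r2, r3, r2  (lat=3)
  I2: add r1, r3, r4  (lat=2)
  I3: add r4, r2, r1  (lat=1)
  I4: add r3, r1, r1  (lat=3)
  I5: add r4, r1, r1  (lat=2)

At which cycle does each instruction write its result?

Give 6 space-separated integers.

I0 mul r3: issue@1 deps=(None,None) exec_start@1 write@4
I1 mul r2: issue@2 deps=(0,None) exec_start@4 write@7
I2 add r1: issue@3 deps=(0,None) exec_start@4 write@6
I3 add r4: issue@4 deps=(1,2) exec_start@7 write@8
I4 add r3: issue@5 deps=(2,2) exec_start@6 write@9
I5 add r4: issue@6 deps=(2,2) exec_start@6 write@8

Answer: 4 7 6 8 9 8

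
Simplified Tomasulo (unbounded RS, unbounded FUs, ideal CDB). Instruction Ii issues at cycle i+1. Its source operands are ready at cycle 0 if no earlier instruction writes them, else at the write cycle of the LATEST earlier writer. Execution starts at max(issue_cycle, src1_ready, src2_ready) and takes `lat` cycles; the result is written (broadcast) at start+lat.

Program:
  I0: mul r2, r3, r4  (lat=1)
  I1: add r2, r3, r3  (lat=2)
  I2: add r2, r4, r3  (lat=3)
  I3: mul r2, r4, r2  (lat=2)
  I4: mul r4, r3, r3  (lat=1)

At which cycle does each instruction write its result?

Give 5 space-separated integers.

Answer: 2 4 6 8 6

Derivation:
I0 mul r2: issue@1 deps=(None,None) exec_start@1 write@2
I1 add r2: issue@2 deps=(None,None) exec_start@2 write@4
I2 add r2: issue@3 deps=(None,None) exec_start@3 write@6
I3 mul r2: issue@4 deps=(None,2) exec_start@6 write@8
I4 mul r4: issue@5 deps=(None,None) exec_start@5 write@6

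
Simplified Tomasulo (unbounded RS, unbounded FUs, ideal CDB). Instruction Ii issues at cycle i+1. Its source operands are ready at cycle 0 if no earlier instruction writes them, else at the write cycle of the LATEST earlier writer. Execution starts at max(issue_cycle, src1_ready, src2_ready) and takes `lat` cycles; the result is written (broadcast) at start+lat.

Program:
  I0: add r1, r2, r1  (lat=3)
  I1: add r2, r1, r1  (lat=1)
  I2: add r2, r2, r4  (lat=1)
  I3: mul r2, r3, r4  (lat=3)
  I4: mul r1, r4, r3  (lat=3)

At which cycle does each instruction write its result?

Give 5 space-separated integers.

Answer: 4 5 6 7 8

Derivation:
I0 add r1: issue@1 deps=(None,None) exec_start@1 write@4
I1 add r2: issue@2 deps=(0,0) exec_start@4 write@5
I2 add r2: issue@3 deps=(1,None) exec_start@5 write@6
I3 mul r2: issue@4 deps=(None,None) exec_start@4 write@7
I4 mul r1: issue@5 deps=(None,None) exec_start@5 write@8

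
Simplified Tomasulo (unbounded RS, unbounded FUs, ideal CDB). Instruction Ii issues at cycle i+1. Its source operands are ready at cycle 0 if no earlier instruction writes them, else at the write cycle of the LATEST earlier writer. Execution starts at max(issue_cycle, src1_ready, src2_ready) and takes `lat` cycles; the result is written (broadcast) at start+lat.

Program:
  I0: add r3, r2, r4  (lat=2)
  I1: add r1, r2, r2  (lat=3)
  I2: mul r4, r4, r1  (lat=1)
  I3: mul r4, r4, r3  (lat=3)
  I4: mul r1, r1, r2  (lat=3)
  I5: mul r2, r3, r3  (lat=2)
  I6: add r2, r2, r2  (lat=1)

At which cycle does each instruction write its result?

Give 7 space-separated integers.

Answer: 3 5 6 9 8 8 9

Derivation:
I0 add r3: issue@1 deps=(None,None) exec_start@1 write@3
I1 add r1: issue@2 deps=(None,None) exec_start@2 write@5
I2 mul r4: issue@3 deps=(None,1) exec_start@5 write@6
I3 mul r4: issue@4 deps=(2,0) exec_start@6 write@9
I4 mul r1: issue@5 deps=(1,None) exec_start@5 write@8
I5 mul r2: issue@6 deps=(0,0) exec_start@6 write@8
I6 add r2: issue@7 deps=(5,5) exec_start@8 write@9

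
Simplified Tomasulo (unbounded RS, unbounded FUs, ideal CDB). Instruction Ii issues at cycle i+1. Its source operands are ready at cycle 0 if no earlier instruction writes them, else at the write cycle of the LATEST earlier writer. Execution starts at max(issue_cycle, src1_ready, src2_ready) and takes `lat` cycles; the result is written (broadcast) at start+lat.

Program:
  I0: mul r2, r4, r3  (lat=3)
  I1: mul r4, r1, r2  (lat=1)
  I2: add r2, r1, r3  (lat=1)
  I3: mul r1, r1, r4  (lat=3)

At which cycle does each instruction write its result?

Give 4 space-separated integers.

I0 mul r2: issue@1 deps=(None,None) exec_start@1 write@4
I1 mul r4: issue@2 deps=(None,0) exec_start@4 write@5
I2 add r2: issue@3 deps=(None,None) exec_start@3 write@4
I3 mul r1: issue@4 deps=(None,1) exec_start@5 write@8

Answer: 4 5 4 8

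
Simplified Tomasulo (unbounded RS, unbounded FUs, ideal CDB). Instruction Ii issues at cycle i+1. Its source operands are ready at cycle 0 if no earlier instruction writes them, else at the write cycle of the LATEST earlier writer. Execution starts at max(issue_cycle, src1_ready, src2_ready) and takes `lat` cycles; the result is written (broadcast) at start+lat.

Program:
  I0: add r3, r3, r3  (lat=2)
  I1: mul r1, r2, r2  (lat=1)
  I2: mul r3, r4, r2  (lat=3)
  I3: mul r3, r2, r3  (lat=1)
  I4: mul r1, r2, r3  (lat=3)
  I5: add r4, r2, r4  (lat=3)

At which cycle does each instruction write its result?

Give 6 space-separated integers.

I0 add r3: issue@1 deps=(None,None) exec_start@1 write@3
I1 mul r1: issue@2 deps=(None,None) exec_start@2 write@3
I2 mul r3: issue@3 deps=(None,None) exec_start@3 write@6
I3 mul r3: issue@4 deps=(None,2) exec_start@6 write@7
I4 mul r1: issue@5 deps=(None,3) exec_start@7 write@10
I5 add r4: issue@6 deps=(None,None) exec_start@6 write@9

Answer: 3 3 6 7 10 9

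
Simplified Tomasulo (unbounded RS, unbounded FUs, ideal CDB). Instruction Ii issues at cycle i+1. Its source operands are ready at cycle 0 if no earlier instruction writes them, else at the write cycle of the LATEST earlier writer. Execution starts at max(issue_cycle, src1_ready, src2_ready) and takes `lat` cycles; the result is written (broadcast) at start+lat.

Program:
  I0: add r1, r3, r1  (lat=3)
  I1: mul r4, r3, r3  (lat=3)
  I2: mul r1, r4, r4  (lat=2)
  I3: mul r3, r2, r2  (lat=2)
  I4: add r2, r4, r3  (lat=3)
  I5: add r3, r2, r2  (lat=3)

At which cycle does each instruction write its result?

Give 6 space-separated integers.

I0 add r1: issue@1 deps=(None,None) exec_start@1 write@4
I1 mul r4: issue@2 deps=(None,None) exec_start@2 write@5
I2 mul r1: issue@3 deps=(1,1) exec_start@5 write@7
I3 mul r3: issue@4 deps=(None,None) exec_start@4 write@6
I4 add r2: issue@5 deps=(1,3) exec_start@6 write@9
I5 add r3: issue@6 deps=(4,4) exec_start@9 write@12

Answer: 4 5 7 6 9 12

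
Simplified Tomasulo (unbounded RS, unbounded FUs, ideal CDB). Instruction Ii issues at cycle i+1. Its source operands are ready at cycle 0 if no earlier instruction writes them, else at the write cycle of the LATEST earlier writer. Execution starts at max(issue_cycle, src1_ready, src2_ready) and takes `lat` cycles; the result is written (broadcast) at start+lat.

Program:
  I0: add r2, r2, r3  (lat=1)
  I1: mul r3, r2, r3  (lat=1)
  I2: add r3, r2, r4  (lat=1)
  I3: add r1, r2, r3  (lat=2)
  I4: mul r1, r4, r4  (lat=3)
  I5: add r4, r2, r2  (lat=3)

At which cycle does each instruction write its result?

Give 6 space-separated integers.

I0 add r2: issue@1 deps=(None,None) exec_start@1 write@2
I1 mul r3: issue@2 deps=(0,None) exec_start@2 write@3
I2 add r3: issue@3 deps=(0,None) exec_start@3 write@4
I3 add r1: issue@4 deps=(0,2) exec_start@4 write@6
I4 mul r1: issue@5 deps=(None,None) exec_start@5 write@8
I5 add r4: issue@6 deps=(0,0) exec_start@6 write@9

Answer: 2 3 4 6 8 9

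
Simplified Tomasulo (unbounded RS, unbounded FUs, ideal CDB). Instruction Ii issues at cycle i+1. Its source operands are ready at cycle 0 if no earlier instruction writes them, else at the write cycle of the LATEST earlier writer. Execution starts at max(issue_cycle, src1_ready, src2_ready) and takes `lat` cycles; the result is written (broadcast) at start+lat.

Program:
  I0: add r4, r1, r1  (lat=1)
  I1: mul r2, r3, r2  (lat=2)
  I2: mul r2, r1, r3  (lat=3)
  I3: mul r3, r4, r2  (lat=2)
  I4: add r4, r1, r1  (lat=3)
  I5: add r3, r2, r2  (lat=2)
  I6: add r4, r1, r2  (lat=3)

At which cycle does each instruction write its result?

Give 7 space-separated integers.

I0 add r4: issue@1 deps=(None,None) exec_start@1 write@2
I1 mul r2: issue@2 deps=(None,None) exec_start@2 write@4
I2 mul r2: issue@3 deps=(None,None) exec_start@3 write@6
I3 mul r3: issue@4 deps=(0,2) exec_start@6 write@8
I4 add r4: issue@5 deps=(None,None) exec_start@5 write@8
I5 add r3: issue@6 deps=(2,2) exec_start@6 write@8
I6 add r4: issue@7 deps=(None,2) exec_start@7 write@10

Answer: 2 4 6 8 8 8 10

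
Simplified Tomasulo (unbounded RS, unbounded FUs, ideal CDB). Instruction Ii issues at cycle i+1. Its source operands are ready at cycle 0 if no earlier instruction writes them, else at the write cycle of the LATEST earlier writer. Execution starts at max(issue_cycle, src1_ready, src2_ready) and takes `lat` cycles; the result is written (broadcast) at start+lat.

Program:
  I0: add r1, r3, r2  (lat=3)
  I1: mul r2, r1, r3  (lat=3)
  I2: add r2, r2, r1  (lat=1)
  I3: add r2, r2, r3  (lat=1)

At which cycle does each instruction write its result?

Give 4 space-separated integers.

Answer: 4 7 8 9

Derivation:
I0 add r1: issue@1 deps=(None,None) exec_start@1 write@4
I1 mul r2: issue@2 deps=(0,None) exec_start@4 write@7
I2 add r2: issue@3 deps=(1,0) exec_start@7 write@8
I3 add r2: issue@4 deps=(2,None) exec_start@8 write@9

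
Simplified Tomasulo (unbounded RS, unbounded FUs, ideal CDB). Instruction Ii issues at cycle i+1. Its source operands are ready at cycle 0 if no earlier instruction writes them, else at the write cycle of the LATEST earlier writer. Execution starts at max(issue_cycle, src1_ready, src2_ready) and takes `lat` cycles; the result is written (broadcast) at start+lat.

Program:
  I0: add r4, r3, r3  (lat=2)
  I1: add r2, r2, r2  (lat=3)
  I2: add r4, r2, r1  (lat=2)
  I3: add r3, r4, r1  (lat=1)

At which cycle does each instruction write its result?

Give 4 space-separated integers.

Answer: 3 5 7 8

Derivation:
I0 add r4: issue@1 deps=(None,None) exec_start@1 write@3
I1 add r2: issue@2 deps=(None,None) exec_start@2 write@5
I2 add r4: issue@3 deps=(1,None) exec_start@5 write@7
I3 add r3: issue@4 deps=(2,None) exec_start@7 write@8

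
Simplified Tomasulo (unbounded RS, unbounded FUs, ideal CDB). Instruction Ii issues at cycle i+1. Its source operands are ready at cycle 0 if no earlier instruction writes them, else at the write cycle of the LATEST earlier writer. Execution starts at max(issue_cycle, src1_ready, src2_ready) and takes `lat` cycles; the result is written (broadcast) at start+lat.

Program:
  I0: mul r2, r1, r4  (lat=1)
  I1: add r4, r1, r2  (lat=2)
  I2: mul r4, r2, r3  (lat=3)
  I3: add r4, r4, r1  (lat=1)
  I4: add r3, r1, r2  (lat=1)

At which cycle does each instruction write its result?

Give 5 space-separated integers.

Answer: 2 4 6 7 6

Derivation:
I0 mul r2: issue@1 deps=(None,None) exec_start@1 write@2
I1 add r4: issue@2 deps=(None,0) exec_start@2 write@4
I2 mul r4: issue@3 deps=(0,None) exec_start@3 write@6
I3 add r4: issue@4 deps=(2,None) exec_start@6 write@7
I4 add r3: issue@5 deps=(None,0) exec_start@5 write@6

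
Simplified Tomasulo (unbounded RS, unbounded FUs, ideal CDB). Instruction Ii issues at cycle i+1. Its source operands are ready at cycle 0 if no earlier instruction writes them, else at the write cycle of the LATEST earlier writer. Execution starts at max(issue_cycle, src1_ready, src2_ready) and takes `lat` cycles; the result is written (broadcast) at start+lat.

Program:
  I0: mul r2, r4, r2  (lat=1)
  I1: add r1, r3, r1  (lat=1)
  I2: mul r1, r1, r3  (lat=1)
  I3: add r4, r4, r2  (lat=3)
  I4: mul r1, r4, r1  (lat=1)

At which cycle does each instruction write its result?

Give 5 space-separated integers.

I0 mul r2: issue@1 deps=(None,None) exec_start@1 write@2
I1 add r1: issue@2 deps=(None,None) exec_start@2 write@3
I2 mul r1: issue@3 deps=(1,None) exec_start@3 write@4
I3 add r4: issue@4 deps=(None,0) exec_start@4 write@7
I4 mul r1: issue@5 deps=(3,2) exec_start@7 write@8

Answer: 2 3 4 7 8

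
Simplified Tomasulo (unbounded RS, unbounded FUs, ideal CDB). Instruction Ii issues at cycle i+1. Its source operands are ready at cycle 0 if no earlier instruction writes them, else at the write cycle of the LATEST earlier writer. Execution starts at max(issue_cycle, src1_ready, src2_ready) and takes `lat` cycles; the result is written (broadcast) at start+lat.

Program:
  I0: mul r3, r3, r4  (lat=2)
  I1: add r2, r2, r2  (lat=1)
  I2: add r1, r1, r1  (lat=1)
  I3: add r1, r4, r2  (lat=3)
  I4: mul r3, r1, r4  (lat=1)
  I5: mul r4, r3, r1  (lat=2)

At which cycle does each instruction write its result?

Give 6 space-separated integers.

Answer: 3 3 4 7 8 10

Derivation:
I0 mul r3: issue@1 deps=(None,None) exec_start@1 write@3
I1 add r2: issue@2 deps=(None,None) exec_start@2 write@3
I2 add r1: issue@3 deps=(None,None) exec_start@3 write@4
I3 add r1: issue@4 deps=(None,1) exec_start@4 write@7
I4 mul r3: issue@5 deps=(3,None) exec_start@7 write@8
I5 mul r4: issue@6 deps=(4,3) exec_start@8 write@10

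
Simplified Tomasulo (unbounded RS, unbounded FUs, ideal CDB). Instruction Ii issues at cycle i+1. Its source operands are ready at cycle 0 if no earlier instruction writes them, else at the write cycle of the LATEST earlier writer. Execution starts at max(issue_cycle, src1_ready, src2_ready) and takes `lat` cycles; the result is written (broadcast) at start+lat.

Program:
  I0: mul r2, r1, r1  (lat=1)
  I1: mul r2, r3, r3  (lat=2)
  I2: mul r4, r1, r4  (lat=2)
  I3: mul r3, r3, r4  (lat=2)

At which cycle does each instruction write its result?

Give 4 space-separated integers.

I0 mul r2: issue@1 deps=(None,None) exec_start@1 write@2
I1 mul r2: issue@2 deps=(None,None) exec_start@2 write@4
I2 mul r4: issue@3 deps=(None,None) exec_start@3 write@5
I3 mul r3: issue@4 deps=(None,2) exec_start@5 write@7

Answer: 2 4 5 7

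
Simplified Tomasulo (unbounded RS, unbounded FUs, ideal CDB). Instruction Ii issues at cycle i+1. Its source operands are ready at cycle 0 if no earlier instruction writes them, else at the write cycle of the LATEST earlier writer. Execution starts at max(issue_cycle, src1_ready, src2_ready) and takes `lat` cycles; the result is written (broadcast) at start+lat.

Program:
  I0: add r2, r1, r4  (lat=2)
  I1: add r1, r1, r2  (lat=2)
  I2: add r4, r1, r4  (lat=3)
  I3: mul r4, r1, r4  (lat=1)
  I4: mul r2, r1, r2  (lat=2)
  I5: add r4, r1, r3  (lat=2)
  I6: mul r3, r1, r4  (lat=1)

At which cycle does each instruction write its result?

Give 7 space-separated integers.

I0 add r2: issue@1 deps=(None,None) exec_start@1 write@3
I1 add r1: issue@2 deps=(None,0) exec_start@3 write@5
I2 add r4: issue@3 deps=(1,None) exec_start@5 write@8
I3 mul r4: issue@4 deps=(1,2) exec_start@8 write@9
I4 mul r2: issue@5 deps=(1,0) exec_start@5 write@7
I5 add r4: issue@6 deps=(1,None) exec_start@6 write@8
I6 mul r3: issue@7 deps=(1,5) exec_start@8 write@9

Answer: 3 5 8 9 7 8 9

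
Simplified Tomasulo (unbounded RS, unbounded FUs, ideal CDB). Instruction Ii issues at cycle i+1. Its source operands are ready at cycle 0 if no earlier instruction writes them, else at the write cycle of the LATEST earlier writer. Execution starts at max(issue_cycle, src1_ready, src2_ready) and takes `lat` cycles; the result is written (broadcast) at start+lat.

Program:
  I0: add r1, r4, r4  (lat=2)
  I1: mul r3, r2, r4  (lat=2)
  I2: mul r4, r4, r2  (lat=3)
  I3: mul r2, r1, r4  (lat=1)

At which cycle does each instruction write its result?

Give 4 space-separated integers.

Answer: 3 4 6 7

Derivation:
I0 add r1: issue@1 deps=(None,None) exec_start@1 write@3
I1 mul r3: issue@2 deps=(None,None) exec_start@2 write@4
I2 mul r4: issue@3 deps=(None,None) exec_start@3 write@6
I3 mul r2: issue@4 deps=(0,2) exec_start@6 write@7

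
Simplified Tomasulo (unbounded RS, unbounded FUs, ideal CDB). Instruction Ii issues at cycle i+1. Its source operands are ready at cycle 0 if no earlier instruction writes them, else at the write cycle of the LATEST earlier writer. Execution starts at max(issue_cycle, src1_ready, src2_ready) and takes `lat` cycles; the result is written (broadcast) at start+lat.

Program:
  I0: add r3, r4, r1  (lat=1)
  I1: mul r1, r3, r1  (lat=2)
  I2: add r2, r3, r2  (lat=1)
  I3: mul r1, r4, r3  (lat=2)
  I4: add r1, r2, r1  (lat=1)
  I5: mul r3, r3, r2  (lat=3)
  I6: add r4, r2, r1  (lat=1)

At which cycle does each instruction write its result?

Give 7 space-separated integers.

I0 add r3: issue@1 deps=(None,None) exec_start@1 write@2
I1 mul r1: issue@2 deps=(0,None) exec_start@2 write@4
I2 add r2: issue@3 deps=(0,None) exec_start@3 write@4
I3 mul r1: issue@4 deps=(None,0) exec_start@4 write@6
I4 add r1: issue@5 deps=(2,3) exec_start@6 write@7
I5 mul r3: issue@6 deps=(0,2) exec_start@6 write@9
I6 add r4: issue@7 deps=(2,4) exec_start@7 write@8

Answer: 2 4 4 6 7 9 8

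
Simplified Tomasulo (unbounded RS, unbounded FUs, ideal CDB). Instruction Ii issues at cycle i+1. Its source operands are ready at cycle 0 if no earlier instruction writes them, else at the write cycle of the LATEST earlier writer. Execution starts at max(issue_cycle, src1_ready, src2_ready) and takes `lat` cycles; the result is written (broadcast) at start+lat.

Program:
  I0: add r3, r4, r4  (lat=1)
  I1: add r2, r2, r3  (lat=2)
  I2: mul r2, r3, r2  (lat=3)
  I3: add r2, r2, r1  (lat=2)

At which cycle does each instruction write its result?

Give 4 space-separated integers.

I0 add r3: issue@1 deps=(None,None) exec_start@1 write@2
I1 add r2: issue@2 deps=(None,0) exec_start@2 write@4
I2 mul r2: issue@3 deps=(0,1) exec_start@4 write@7
I3 add r2: issue@4 deps=(2,None) exec_start@7 write@9

Answer: 2 4 7 9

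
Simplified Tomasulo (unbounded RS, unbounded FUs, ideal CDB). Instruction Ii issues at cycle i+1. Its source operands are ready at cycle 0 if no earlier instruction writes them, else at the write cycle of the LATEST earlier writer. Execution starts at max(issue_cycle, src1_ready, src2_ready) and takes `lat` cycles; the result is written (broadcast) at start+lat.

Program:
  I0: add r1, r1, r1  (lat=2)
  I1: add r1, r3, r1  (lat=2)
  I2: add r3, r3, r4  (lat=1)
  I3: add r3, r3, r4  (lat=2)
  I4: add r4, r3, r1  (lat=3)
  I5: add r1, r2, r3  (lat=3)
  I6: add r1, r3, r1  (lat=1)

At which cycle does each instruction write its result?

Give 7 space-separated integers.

I0 add r1: issue@1 deps=(None,None) exec_start@1 write@3
I1 add r1: issue@2 deps=(None,0) exec_start@3 write@5
I2 add r3: issue@3 deps=(None,None) exec_start@3 write@4
I3 add r3: issue@4 deps=(2,None) exec_start@4 write@6
I4 add r4: issue@5 deps=(3,1) exec_start@6 write@9
I5 add r1: issue@6 deps=(None,3) exec_start@6 write@9
I6 add r1: issue@7 deps=(3,5) exec_start@9 write@10

Answer: 3 5 4 6 9 9 10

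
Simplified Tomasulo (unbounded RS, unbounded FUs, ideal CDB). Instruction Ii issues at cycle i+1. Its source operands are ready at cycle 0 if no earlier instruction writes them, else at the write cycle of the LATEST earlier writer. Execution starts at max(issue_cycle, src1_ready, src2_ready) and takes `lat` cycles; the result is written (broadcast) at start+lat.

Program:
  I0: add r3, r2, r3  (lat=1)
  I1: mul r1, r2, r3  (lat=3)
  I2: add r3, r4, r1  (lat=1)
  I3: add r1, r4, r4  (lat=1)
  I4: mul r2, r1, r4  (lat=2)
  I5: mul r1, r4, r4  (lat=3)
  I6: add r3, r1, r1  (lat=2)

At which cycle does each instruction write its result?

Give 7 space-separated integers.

Answer: 2 5 6 5 7 9 11

Derivation:
I0 add r3: issue@1 deps=(None,None) exec_start@1 write@2
I1 mul r1: issue@2 deps=(None,0) exec_start@2 write@5
I2 add r3: issue@3 deps=(None,1) exec_start@5 write@6
I3 add r1: issue@4 deps=(None,None) exec_start@4 write@5
I4 mul r2: issue@5 deps=(3,None) exec_start@5 write@7
I5 mul r1: issue@6 deps=(None,None) exec_start@6 write@9
I6 add r3: issue@7 deps=(5,5) exec_start@9 write@11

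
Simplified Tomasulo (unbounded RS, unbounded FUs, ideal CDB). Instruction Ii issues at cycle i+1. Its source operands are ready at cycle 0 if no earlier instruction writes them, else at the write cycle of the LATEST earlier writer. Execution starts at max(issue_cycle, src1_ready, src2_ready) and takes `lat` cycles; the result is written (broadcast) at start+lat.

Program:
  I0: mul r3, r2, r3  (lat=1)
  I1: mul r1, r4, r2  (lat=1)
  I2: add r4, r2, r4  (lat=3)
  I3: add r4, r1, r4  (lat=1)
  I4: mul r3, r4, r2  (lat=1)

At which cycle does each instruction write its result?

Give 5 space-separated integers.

Answer: 2 3 6 7 8

Derivation:
I0 mul r3: issue@1 deps=(None,None) exec_start@1 write@2
I1 mul r1: issue@2 deps=(None,None) exec_start@2 write@3
I2 add r4: issue@3 deps=(None,None) exec_start@3 write@6
I3 add r4: issue@4 deps=(1,2) exec_start@6 write@7
I4 mul r3: issue@5 deps=(3,None) exec_start@7 write@8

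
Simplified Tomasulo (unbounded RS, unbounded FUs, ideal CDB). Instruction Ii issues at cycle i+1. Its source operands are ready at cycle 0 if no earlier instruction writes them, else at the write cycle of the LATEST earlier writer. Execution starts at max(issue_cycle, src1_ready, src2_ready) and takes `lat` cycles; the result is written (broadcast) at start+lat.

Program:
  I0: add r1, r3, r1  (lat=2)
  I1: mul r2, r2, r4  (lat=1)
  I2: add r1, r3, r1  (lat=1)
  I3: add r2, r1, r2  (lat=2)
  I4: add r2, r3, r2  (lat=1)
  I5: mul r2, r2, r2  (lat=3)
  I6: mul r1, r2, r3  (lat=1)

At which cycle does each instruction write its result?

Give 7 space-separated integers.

Answer: 3 3 4 6 7 10 11

Derivation:
I0 add r1: issue@1 deps=(None,None) exec_start@1 write@3
I1 mul r2: issue@2 deps=(None,None) exec_start@2 write@3
I2 add r1: issue@3 deps=(None,0) exec_start@3 write@4
I3 add r2: issue@4 deps=(2,1) exec_start@4 write@6
I4 add r2: issue@5 deps=(None,3) exec_start@6 write@7
I5 mul r2: issue@6 deps=(4,4) exec_start@7 write@10
I6 mul r1: issue@7 deps=(5,None) exec_start@10 write@11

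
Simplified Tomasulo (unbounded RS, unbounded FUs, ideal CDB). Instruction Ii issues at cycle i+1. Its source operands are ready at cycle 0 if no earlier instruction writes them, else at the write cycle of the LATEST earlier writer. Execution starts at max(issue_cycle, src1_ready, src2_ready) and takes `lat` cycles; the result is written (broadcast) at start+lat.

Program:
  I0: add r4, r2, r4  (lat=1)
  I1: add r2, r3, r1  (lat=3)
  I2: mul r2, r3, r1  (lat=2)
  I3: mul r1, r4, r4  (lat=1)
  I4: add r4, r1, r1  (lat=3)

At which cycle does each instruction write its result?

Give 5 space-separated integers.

Answer: 2 5 5 5 8

Derivation:
I0 add r4: issue@1 deps=(None,None) exec_start@1 write@2
I1 add r2: issue@2 deps=(None,None) exec_start@2 write@5
I2 mul r2: issue@3 deps=(None,None) exec_start@3 write@5
I3 mul r1: issue@4 deps=(0,0) exec_start@4 write@5
I4 add r4: issue@5 deps=(3,3) exec_start@5 write@8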